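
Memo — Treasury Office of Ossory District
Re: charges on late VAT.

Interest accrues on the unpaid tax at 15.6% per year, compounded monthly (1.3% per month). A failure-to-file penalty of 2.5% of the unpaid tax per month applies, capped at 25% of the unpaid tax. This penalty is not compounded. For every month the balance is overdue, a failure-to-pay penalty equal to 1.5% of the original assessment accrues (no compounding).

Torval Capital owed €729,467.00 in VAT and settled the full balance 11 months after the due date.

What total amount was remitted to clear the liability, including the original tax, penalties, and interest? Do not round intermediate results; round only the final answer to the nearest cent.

€1,143,561.42

Failure-to-file: 11 × 2.5% × €729,467.00 = €200,603.43…, capped at 25% × €729,467.00 = €182,366.75
Failure-to-pay penalty = 1.5% × €729,467.00 × 11 mo = €120,362.06…
Interest: €729,467.00 × ((1 + 0.013)^11 − 1) = €729,467.00 × 0.1526671… = €111,365.6143…
Total = €729,467.00 + €302,728.8050 + €111,365.6143… = €1,143,561.42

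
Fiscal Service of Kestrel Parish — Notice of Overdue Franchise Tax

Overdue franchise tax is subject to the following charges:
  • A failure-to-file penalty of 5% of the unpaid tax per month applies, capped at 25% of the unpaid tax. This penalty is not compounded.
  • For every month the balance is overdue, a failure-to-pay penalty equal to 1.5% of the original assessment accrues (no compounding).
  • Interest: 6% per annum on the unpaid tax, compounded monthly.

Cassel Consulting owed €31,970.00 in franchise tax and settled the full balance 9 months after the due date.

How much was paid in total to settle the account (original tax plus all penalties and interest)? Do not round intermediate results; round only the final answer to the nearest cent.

Failure-to-file: 9 × 5% × €31,970.00 = €14,386.50, capped at 25% × €31,970.00 = €7,992.50
Failure-to-pay penalty: 9 × 1.5% × €31,970.00 = €4,315.95
Interest (6%/yr ÷ 12 = 0.5%/month): €31,970.00 × ((1 + 0.005)^9 − 1) = €1,467.7612…
Total = €31,970.00 + €12,308.4500 + €1,467.7612… = €45,746.21

€45,746.21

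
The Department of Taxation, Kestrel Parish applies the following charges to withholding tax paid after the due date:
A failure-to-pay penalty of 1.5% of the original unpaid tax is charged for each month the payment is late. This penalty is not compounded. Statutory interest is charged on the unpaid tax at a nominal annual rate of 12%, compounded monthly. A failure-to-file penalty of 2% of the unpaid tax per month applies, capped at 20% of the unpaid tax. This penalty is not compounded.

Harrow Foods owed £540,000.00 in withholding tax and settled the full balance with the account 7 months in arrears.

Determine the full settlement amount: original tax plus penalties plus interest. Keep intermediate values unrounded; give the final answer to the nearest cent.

£711,253.09

Failure-to-file: 7 × 2% × £540,000.00 = £75,600.00 (under the 20% cap)
Failure-to-pay penalty = 1.5% × £540,000.00 × 7 mo = £56,700.00
Interest (12%/yr ÷ 12 = 1%/month): £540,000.00 × ((1 + 0.01)^7 − 1) = £38,953.0901…
Total = £540,000.00 + £132,300.0000 + £38,953.0901… = £711,253.09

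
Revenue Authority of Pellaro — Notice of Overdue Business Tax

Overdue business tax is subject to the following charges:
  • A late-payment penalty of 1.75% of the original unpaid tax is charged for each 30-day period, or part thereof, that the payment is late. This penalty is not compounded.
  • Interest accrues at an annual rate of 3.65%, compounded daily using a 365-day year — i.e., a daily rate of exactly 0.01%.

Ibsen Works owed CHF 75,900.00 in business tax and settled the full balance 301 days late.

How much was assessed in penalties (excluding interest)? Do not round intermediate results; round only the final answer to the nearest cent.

Penalty periods: ⌈301/30⌉ = 11; penalty = 11 × 1.75% × CHF 75,900.00 = CHF 14,610.75

CHF 14,610.75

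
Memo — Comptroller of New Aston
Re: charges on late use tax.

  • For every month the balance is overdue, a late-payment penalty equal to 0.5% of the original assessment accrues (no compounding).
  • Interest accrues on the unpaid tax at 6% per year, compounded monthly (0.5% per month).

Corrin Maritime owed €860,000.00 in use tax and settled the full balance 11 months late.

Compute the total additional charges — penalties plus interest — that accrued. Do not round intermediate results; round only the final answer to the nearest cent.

€95,800.42

Late-payment penalty: 11 × 0.5% × €860,000.00 = €47,300.00
Interest: €860,000.00 × ((1 + 0.005)^11 − 1) = €860,000.00 × 0.0563958… = €48,500.4161…
Penalties + interest = €47,300.0000 + €48,500.4161… = €95,800.42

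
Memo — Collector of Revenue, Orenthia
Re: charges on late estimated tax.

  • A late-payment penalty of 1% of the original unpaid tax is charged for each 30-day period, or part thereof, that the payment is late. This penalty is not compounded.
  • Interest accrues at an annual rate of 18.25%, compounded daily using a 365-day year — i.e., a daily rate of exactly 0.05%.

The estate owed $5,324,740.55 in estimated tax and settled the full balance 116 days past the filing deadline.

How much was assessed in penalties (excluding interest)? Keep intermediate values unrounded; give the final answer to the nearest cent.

$212,989.62

Penalty periods: ⌈116/30⌉ = 4; penalty = 4 × 1% × $5,324,740.55 = $212,989.62…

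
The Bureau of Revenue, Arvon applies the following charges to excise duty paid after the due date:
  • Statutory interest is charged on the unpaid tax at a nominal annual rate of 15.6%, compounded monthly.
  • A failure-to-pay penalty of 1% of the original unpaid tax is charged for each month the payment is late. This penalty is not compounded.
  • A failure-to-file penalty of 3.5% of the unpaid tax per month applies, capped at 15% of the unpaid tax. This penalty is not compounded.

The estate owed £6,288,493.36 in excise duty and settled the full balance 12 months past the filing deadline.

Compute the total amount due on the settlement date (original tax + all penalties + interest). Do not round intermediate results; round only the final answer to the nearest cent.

Failure-to-file: 12 × 3.5% × £6,288,493.36 = £2,641,167.21…, capped at 15% × £6,288,493.36 = £943,274.00…
Failure-to-pay penalty: 12 × 1% × £6,288,493.36 = £754,619.20…
Interest (15.6%/yr ÷ 12 = 1.3%/month): £6,288,493.36 × ((1 + 0.013)^12 − 1) = £1,054,277.0819…
Total = £6,288,493.36 + £1,697,893.2072 + £1,054,277.0819… = £9,040,663.65

£9,040,663.65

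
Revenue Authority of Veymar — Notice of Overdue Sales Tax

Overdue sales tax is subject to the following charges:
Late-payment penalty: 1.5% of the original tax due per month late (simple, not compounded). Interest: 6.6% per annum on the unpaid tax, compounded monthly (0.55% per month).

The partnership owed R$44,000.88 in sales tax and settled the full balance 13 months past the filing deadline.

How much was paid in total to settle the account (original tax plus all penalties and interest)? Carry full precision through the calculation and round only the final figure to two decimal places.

Late-payment penalty = 1.5% × R$44,000.88 × 13 mo = R$8,580.17…
Interest: R$44,000.88 × ((1 + 0.0055)^13 − 1) = R$44,000.88 × 0.0739077… = R$3,252.0058…
Total = R$44,000.88 + R$8,580.1716 + R$3,252.0058… = R$55,833.06

R$55,833.06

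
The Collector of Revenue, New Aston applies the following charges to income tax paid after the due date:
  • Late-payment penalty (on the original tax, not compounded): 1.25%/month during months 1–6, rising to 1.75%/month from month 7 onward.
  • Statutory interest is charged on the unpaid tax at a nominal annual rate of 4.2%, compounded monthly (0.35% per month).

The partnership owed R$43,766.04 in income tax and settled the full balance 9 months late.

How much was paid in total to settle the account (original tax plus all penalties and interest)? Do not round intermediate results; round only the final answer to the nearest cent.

Penalty, months 1–6: 6 × 1.25% × R$43,766.04 = R$3,282.45…
Penalty, months 7–9: 3 × 1.75% × R$43,766.04 = R$2,297.72…
Interest: R$43,766.04 × ((1 + 0.0035)^9 − 1) = R$43,766.04 × 0.0319446… = R$1,398.0895…
Total = R$43,766.04 + R$5,580.1701 + R$1,398.0895… = R$50,744.30

R$50,744.30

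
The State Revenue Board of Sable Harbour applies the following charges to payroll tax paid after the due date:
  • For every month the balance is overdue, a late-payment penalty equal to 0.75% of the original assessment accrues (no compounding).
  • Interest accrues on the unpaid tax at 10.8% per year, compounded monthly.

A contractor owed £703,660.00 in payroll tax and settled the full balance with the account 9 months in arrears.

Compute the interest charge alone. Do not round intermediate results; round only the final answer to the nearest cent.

£59,092.01

Interest (10.8%/yr ÷ 12 = 0.9%/month): £703,660.00 × ((1 + 0.009)^9 − 1) = £59,092.0089…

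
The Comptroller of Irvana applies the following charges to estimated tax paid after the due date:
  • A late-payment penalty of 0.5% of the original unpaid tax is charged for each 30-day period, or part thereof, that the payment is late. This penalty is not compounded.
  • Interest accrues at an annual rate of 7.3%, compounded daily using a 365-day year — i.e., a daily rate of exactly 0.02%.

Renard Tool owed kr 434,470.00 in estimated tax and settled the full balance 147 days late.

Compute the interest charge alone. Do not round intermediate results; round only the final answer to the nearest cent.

Interest: kr 434,470.00 × ((1 + 0.0002)^147 − 1) = kr 434,470.00 × 0.02983342… = kr 12,961.7257…

kr 12,961.73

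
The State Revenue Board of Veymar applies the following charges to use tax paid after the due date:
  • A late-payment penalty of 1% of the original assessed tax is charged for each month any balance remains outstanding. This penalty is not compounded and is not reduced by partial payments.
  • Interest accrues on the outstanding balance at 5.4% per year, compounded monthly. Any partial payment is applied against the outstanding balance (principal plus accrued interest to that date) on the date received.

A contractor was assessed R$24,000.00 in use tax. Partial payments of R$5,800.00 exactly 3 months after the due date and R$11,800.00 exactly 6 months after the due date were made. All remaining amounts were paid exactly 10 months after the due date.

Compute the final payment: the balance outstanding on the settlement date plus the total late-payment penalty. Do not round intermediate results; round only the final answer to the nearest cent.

R$9,503.11

Monthly rate = 5.4% ÷ 12 = 0.45%
Balance at month 3: R$24,000.0000 × (1 + 0.0045)^3 = R$24,325.4602…
After R$5,800.00 payment: R$24,325.4602… − R$5,800.00 = R$18,525.4602…
Balance at month 6: R$18,525.4602… × (1 + 0.0045)^3 = R$18,776.6810…
After R$11,800.00 payment: R$18,776.6810… − R$11,800.00 = R$6,976.6810…
Balance at month 10: R$6,976.6810… × (1 + 0.0045)^4 = R$7,103.1115…
Penalty: 10 × 1% × R$24,000.00 = R$2,400.00
Final settlement = outstanding balance + penalty = R$7,103.1115… + R$2,400.00 = R$9,503.11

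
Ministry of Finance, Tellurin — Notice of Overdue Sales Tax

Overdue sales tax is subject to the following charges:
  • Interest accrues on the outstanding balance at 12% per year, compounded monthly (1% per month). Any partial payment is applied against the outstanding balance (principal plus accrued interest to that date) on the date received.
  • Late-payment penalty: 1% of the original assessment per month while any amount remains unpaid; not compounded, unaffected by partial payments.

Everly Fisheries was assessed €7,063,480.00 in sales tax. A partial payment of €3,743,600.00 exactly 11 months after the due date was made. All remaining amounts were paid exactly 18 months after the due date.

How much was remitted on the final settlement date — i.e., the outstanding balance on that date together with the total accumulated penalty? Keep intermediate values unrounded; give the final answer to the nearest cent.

€5,706,744.27

Balance at month 11: €7,063,480.0000 × (1 + 0.01)^11 = €7,880,501.0533…
After €3,743,600.00 payment: €7,880,501.0533… − €3,743,600.00 = €4,136,901.0533…
Balance at month 18: €4,136,901.0533… × (1 + 0.01)^7 = €4,435,317.8674…
Penalty: 18 × 1% × €7,063,480.00 = €1,271,426.40
Final settlement = outstanding balance + penalty = €4,435,317.8674… + €1,271,426.40 = €5,706,744.27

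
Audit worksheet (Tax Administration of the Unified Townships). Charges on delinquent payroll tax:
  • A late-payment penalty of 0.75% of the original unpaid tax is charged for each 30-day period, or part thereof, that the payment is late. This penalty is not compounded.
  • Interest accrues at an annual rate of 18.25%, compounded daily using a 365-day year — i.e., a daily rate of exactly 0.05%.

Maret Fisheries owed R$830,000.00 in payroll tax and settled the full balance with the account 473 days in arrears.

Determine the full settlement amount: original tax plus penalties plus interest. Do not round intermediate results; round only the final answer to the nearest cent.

R$1,150,988.13

Penalty periods: ⌈473/30⌉ = 16; penalty = 16 × 0.75% × R$830,000.00 = R$99,600.00
Interest: R$830,000.00 × ((1 + 0.0005)^473 − 1) = R$830,000.00 × 0.26673268… = R$221,388.1267…
Total = R$830,000.00 + R$99,600.0000 + R$221,388.1267… = R$1,150,988.13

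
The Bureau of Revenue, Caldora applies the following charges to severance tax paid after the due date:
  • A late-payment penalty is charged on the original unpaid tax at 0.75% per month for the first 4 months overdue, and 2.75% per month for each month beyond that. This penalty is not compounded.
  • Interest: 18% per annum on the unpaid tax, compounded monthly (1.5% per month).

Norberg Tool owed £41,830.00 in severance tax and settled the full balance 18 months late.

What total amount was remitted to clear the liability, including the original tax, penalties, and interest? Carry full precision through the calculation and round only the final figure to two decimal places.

Penalty, months 1–4: 4 × 0.75% × £41,830.00 = £1,254.90
Penalty, months 5–18: 14 × 2.75% × £41,830.00 = £16,104.55
Interest: £41,830.00 × ((1 + 0.015)^18 − 1) = £41,830.00 × 0.3073406… = £12,856.0588…
Total = £41,830.00 + £17,359.4500 + £12,856.0588… = £72,045.51

£72,045.51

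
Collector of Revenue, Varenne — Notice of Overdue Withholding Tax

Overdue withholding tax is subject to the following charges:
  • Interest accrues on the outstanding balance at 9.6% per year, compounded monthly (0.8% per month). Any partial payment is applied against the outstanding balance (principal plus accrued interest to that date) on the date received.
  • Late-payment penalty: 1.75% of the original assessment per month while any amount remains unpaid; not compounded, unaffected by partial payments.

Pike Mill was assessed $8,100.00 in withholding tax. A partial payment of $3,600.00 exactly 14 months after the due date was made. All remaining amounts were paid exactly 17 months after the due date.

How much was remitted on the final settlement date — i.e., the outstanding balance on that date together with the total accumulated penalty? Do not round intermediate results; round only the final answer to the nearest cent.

Balance at month 14: $8,100.0000 × (1 + 0.008)^14 = $9,055.9177…
After $3,600.00 payment: $9,055.9177… − $3,600.00 = $5,455.9177…
Balance at month 17: $5,455.9177… × (1 + 0.008)^3 = $5,587.9101…
Penalty: 17 × 1.75% × $8,100.00 = $2,409.75
Final settlement = outstanding balance + penalty = $5,587.9101… + $2,409.75 = $7,997.66

$7,997.66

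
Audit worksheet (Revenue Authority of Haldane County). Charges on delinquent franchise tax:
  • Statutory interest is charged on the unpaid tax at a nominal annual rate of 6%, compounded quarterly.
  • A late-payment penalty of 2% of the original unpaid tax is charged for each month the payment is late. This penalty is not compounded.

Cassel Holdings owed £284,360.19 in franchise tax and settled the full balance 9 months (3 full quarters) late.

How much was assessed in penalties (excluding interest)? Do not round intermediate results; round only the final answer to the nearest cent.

Late-payment penalty = 2% × £284,360.19 × 9 mo = £51,184.83…

£51,184.83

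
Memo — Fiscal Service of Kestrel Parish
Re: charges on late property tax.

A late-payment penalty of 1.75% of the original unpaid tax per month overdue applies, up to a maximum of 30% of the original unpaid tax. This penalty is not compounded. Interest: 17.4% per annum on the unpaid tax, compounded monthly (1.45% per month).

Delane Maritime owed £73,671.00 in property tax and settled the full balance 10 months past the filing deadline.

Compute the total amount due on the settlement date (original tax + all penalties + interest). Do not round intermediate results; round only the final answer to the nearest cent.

£97,970.39

Penalty: 10 × 1.75% × £73,671.00 = £12,892.43… (below the 30% cap of £22,101.30)
Interest: £73,671.00 × ((1 + 0.0145)^10 − 1) = £73,671.00 × 0.1548365… = £11,406.9621…
Total = £73,671.00 + £12,892.4250 + £11,406.9621… = £97,970.39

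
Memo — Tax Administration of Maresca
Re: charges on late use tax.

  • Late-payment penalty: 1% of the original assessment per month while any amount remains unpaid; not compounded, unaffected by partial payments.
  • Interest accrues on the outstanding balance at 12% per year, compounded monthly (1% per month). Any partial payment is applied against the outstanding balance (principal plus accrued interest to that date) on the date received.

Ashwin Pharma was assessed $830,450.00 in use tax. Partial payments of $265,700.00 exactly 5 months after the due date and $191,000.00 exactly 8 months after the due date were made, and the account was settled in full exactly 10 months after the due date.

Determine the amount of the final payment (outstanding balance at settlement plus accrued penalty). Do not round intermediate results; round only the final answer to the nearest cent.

Balance at month 5: $830,450.0000 × (1 + 0.01)^5 = $872,811.2961…
After $265,700.00 payment: $872,811.2961… − $265,700.00 = $607,111.2961…
Balance at month 8: $607,111.2961… × (1 + 0.01)^3 = $625,507.3755…
After $191,000.00 payment: $625,507.3755… − $191,000.00 = $434,507.3755…
Balance at month 10: $434,507.3755… × (1 + 0.01)^2 = $443,240.9737…
Penalty: 10 × 1% × $830,450.00 = $83,045.00
Final settlement = outstanding balance + penalty = $443,240.9737… + $83,045.00 = $526,285.97

$526,285.97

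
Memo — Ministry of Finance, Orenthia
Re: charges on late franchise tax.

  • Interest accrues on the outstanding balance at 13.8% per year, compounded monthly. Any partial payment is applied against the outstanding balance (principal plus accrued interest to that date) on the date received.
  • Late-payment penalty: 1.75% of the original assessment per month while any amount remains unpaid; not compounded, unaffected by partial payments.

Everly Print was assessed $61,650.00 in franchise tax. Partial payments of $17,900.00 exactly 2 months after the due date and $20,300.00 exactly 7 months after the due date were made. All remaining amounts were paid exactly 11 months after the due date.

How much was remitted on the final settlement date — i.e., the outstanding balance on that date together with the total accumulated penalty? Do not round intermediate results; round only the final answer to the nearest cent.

$40,690.38

Monthly rate = 13.8% ÷ 12 = 1.15%
Balance at month 2: $61,650.0000 × (1 + 0.0115)^2 = $63,076.1032…
After $17,900.00 payment: $63,076.1032… − $17,900.00 = $45,176.1032…
Balance at month 7: $45,176.1032… × (1 + 0.0115)^5 = $47,834.1656…
After $20,300.00 payment: $47,834.1656… − $20,300.00 = $27,534.1656…
Balance at month 11: $27,534.1656… × (1 + 0.0115)^4 = $28,822.7535…
Penalty: 11 × 1.75% × $61,650.00 = $11,867.63…
Final settlement = outstanding balance + penalty = $28,822.7535… + $11,867.63… = $40,690.38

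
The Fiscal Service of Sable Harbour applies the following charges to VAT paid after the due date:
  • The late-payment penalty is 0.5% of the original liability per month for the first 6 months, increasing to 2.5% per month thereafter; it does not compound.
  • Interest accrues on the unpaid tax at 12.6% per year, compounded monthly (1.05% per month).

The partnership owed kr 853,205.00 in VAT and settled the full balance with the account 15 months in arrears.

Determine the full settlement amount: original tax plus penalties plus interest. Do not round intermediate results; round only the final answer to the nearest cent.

Penalty, months 1–6: 6 × 0.5% × kr 853,205.00 = kr 25,596.15
Penalty, months 7–15: 9 × 2.5% × kr 853,205.00 = kr 191,971.13…
Interest: kr 853,205.00 × ((1 + 0.0105)^15 − 1) = kr 853,205.00 × 0.1696200… = kr 144,720.5904…
Total = kr 853,205.00 + kr 217,567.2750 + kr 144,720.5904… = kr 1,215,492.87

kr 1,215,492.87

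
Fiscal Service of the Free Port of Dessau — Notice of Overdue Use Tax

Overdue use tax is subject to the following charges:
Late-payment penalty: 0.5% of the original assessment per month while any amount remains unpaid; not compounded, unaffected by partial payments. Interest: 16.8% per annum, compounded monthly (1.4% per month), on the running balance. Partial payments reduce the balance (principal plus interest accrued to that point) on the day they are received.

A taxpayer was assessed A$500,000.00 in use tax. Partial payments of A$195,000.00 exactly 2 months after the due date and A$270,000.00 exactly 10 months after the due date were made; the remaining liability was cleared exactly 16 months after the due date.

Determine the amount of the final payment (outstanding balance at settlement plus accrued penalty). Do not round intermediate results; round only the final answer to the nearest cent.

A$134,175.21

Balance at month 2: A$500,000.0000 × (1 + 0.014)^2 = A$514,098.0000
After A$195,000.00 payment: A$514,098.0000 − A$195,000.00 = A$319,098.0000
Balance at month 10: A$319,098.0000 × (1 + 0.014)^8 = A$356,638.0875…
After A$270,000.00 payment: A$356,638.0875… − A$270,000.00 = A$86,638.0875…
Balance at month 16: A$86,638.0875… × (1 + 0.014)^6 = A$94,175.2077…
Penalty: 16 × 0.5% × A$500,000.00 = A$40,000.00
Final settlement = outstanding balance + penalty = A$94,175.2077… + A$40,000.00 = A$134,175.21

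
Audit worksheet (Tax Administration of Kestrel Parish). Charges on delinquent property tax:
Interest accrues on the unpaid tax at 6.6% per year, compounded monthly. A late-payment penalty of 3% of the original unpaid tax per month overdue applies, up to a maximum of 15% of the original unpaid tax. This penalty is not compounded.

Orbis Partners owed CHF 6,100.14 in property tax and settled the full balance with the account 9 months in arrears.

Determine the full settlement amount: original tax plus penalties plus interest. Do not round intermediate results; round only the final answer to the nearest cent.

CHF 7,323.85

Penalty (uncapped): 9 × 3% × CHF 6,100.14 = CHF 1,647.04…; cap = 15% × CHF 6,100.14 = CHF 915.02… → penalty = CHF 915.02…
Interest (6.6%/yr ÷ 12 = 0.55%/month): CHF 6,100.14 × ((1 + 0.0055)^9 − 1) = CHF 308.6859…
Total = CHF 6,100.14 + CHF 915.0210 + CHF 308.6859… = CHF 7,323.85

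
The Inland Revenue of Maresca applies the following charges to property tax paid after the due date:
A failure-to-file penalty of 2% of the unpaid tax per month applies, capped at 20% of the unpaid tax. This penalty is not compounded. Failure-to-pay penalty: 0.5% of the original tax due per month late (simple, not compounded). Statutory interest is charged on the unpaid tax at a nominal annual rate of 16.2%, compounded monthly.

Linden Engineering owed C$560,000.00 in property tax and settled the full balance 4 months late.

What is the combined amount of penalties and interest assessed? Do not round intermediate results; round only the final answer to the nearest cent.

C$86,857.89

Failure-to-file: 4 × 2% × C$560,000.00 = C$44,800.00 (under the 20% cap)
Failure-to-pay penalty = 0.5% × C$560,000.00 × 4 mo = C$11,200.00
Interest (16.2%/yr ÷ 12 = 1.35%/month): C$560,000.00 × ((1 + 0.0135)^4 − 1) = C$30,857.8898…
Penalties + interest = C$56,000.0000 + C$30,857.8898… = C$86,857.89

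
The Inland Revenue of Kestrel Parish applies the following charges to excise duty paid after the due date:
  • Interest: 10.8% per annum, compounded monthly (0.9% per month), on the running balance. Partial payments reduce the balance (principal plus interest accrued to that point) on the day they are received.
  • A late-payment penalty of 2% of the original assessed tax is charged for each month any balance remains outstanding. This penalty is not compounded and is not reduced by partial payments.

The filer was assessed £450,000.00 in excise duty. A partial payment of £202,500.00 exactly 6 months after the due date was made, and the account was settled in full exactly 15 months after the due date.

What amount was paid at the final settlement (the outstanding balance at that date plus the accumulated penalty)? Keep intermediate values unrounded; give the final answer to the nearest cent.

Balance at month 6: £450,000.0000 × (1 + 0.009)^6 = £474,853.3554…
After £202,500.00 payment: £474,853.3554… − £202,500.00 = £272,353.3554…
Balance at month 15: £272,353.3554… × (1 + 0.009)^9 = £295,225.0646…
Penalty: 15 × 2% × £450,000.00 = £135,000.00
Final settlement = outstanding balance + penalty = £295,225.0646… + £135,000.00 = £430,225.06

£430,225.06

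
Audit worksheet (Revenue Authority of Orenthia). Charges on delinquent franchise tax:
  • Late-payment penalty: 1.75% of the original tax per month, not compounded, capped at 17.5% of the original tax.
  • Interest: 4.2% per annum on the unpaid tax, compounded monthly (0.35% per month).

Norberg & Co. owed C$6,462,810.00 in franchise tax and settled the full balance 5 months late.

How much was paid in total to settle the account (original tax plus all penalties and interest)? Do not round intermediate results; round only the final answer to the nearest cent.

C$7,142,199.52

Penalty: 5 × 1.75% × C$6,462,810.00 = C$565,495.88… (below the 17.5% cap of C$1,130,991.75)
Interest: C$6,462,810.00 × ((1 + 0.0035)^5 − 1) = C$6,462,810.00 × 0.0176229… = C$113,893.6450…
Total = C$6,462,810.00 + C$565,495.8750 + C$113,893.6450… = C$7,142,199.52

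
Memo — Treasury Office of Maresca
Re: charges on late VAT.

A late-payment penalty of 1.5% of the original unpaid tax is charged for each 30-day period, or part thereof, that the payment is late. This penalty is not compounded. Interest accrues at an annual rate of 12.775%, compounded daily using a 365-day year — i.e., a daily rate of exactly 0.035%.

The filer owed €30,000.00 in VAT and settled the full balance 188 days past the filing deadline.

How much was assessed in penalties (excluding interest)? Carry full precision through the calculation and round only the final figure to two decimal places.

Penalty periods: ⌈188/30⌉ = 7; penalty = 7 × 1.5% × €30,000.00 = €3,150.00

€3,150.00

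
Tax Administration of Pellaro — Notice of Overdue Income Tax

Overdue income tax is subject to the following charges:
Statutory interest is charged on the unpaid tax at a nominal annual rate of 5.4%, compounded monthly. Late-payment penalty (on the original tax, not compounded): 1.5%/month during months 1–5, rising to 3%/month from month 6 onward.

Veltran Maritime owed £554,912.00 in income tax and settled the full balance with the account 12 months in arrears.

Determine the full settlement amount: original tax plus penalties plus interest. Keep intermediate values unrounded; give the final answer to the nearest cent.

Penalty, months 1–5: 5 × 1.5% × £554,912.00 = £41,618.40
Penalty, months 6–12: 7 × 3% × £554,912.00 = £116,531.52
Interest (5.4%/yr ÷ 12 = 0.45%/month): £554,912.00 × ((1 + 0.0045)^12 − 1) = £30,718.1259…
Total = £554,912.00 + £158,149.9200 + £30,718.1259… = £743,780.05

£743,780.05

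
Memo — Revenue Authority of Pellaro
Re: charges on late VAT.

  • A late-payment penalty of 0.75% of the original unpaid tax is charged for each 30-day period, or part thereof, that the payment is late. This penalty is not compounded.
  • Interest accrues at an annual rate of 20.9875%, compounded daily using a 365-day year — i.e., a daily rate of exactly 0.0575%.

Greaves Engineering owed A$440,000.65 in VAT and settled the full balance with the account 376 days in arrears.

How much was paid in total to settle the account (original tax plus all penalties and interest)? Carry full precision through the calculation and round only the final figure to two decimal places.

A$589,061.21

Penalty periods: ⌈376/30⌉ = 13; penalty = 13 × 0.75% × A$440,000.65 = A$42,900.06…
Interest: A$440,000.65 × ((1 + 0.000575)^376 − 1) = A$440,000.65 × 0.24127350… = A$106,160.4955…
Total = A$440,000.65 + A$42,900.0634… + A$106,160.4955… = A$589,061.21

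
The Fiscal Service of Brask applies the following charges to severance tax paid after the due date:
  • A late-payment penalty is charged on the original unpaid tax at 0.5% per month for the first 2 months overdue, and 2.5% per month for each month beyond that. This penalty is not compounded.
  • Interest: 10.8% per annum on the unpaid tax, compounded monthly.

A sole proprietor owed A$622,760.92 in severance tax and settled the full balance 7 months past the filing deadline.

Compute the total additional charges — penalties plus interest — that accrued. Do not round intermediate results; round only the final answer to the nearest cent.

Penalty, months 1–2: 2 × 0.5% × A$622,760.92 = A$6,227.61…
Penalty, months 3–7: 5 × 2.5% × A$622,760.92 = A$77,845.12…
Interest (10.8%/yr ÷ 12 = 0.9%/month): A$622,760.92 × ((1 + 0.009)^7 − 1) = A$40,309.2878…
Penalties + interest = A$84,072.7242 + A$40,309.2878… = A$124,382.01

A$124,382.01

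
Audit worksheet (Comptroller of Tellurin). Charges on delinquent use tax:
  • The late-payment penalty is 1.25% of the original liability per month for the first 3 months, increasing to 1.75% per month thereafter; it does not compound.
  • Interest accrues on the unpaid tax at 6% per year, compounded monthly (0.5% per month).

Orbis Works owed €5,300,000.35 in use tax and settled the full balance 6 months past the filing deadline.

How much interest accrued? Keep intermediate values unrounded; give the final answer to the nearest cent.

€161,000.81

Interest: €5,300,000.35 × ((1 + 0.005)^6 − 1) = €5,300,000.35 × 0.0303775… = €161,000.8104…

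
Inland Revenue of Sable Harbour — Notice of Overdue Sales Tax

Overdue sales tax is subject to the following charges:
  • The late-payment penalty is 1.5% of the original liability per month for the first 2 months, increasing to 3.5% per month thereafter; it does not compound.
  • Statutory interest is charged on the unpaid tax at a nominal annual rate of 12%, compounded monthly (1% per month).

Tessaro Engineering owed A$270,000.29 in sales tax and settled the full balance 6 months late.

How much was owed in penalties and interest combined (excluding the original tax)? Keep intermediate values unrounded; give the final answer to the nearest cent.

A$62,510.51

Penalty, months 1–2: 2 × 1.5% × A$270,000.29 = A$8,100.01…
Penalty, months 3–6: 4 × 3.5% × A$270,000.29 = A$37,800.04…
Interest: A$270,000.29 × ((1 + 0.01)^6 − 1) = A$270,000.29 × 0.0615202… = A$16,610.4585…
Penalties + interest = A$45,900.0493 + A$16,610.4585… = A$62,510.51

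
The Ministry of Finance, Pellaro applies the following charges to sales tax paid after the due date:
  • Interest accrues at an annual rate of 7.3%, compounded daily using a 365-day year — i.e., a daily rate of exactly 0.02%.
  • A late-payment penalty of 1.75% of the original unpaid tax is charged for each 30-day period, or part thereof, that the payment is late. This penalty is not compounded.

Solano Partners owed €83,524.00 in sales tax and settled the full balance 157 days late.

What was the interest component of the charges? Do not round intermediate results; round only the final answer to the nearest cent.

Interest: €83,524.00 × ((1 + 0.0002)^157 − 1) = €83,524.00 × 0.03189494… = €2,663.9930…

€2,663.99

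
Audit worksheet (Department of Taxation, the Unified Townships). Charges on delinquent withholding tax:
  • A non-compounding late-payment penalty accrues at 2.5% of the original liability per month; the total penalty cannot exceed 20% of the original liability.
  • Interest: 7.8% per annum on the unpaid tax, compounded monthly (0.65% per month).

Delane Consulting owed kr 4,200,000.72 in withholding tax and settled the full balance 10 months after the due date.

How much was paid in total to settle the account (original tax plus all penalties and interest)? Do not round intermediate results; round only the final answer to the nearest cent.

kr 5,321,126.16

Penalty (uncapped): 10 × 2.5% × kr 4,200,000.72 = kr 1,050,000.18; cap = 20% × kr 4,200,000.72 = kr 840,000.14… → penalty = kr 840,000.14…
Interest: kr 4,200,000.72 × ((1 + 0.0065)^10 − 1) = kr 4,200,000.72 × 0.0669346… = kr 281,125.2960…
Total = kr 4,200,000.72 + kr 840,000.1440 + kr 281,125.2960… = kr 5,321,126.16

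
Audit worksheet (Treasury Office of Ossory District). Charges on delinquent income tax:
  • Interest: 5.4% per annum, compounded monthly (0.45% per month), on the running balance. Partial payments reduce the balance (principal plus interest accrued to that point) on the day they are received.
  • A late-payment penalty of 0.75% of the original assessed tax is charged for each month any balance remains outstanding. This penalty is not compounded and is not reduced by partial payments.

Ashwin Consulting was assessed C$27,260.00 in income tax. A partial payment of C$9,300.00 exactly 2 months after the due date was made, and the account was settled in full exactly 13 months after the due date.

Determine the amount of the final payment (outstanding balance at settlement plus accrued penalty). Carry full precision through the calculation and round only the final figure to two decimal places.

C$21,785.49

Balance at month 2: C$27,260.0000 × (1 + 0.0045)^2 = C$27,505.8920…
After C$9,300.00 payment: C$27,505.8920… − C$9,300.00 = C$18,205.8920…
Balance at month 13: C$18,205.8920… × (1 + 0.0045)^11 = C$19,127.6367…
Penalty: 13 × 0.75% × C$27,260.00 = C$2,657.85
Final settlement = outstanding balance + penalty = C$19,127.6367… + C$2,657.85 = C$21,785.49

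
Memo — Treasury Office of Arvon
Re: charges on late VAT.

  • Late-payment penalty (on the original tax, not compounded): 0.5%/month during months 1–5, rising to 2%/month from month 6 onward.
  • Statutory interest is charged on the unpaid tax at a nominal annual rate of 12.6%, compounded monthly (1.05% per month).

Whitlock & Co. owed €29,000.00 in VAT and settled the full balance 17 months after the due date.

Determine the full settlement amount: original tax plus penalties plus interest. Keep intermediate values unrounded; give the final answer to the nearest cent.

Penalty, months 1–5: 5 × 0.5% × €29,000.00 = €725.00
Penalty, months 6–17: 12 × 2% × €29,000.00 = €6,960.00
Interest: €29,000.00 × ((1 + 0.0105)^17 − 1) = €29,000.00 × 0.1943109… = €5,635.0167…
Total = €29,000.00 + €7,685.0000 + €5,635.0167… = €42,320.02

€42,320.02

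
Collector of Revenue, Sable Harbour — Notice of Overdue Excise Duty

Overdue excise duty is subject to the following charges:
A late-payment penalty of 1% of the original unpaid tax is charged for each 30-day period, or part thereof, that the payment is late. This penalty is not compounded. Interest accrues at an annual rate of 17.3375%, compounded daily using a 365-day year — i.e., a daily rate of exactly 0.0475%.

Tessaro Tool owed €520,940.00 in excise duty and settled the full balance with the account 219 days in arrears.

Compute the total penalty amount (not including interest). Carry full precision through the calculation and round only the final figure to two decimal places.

Penalty periods: ⌈219/30⌉ = 8; penalty = 8 × 1% × €520,940.00 = €41,675.20

€41,675.20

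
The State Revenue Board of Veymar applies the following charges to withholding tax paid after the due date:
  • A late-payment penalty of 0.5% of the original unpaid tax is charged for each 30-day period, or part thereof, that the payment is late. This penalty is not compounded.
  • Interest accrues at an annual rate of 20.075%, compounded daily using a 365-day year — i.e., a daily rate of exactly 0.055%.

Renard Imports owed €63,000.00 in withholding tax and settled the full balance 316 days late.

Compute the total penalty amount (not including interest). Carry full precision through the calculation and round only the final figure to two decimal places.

€3,465.00

Penalty periods: ⌈316/30⌉ = 11; penalty = 11 × 0.5% × €63,000.00 = €3,465.00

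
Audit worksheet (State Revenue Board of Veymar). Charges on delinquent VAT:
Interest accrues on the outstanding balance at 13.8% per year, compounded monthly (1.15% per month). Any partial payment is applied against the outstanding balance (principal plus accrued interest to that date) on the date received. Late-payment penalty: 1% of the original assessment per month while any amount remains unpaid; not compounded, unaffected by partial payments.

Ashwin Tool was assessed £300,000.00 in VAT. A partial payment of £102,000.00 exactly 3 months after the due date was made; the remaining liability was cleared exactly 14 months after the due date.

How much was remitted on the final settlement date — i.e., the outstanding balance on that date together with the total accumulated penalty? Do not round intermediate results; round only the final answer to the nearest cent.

£278,410.76

Balance at month 3: £300,000.0000 × (1 + 0.0115)^3 = £310,469.4813…
After £102,000.00 payment: £310,469.4813… − £102,000.00 = £208,469.4813…
Balance at month 14: £208,469.4813… × (1 + 0.0115)^11 = £236,410.7626…
Penalty: 14 × 1% × £300,000.00 = £42,000.00
Final settlement = outstanding balance + penalty = £236,410.7626… + £42,000.00 = £278,410.76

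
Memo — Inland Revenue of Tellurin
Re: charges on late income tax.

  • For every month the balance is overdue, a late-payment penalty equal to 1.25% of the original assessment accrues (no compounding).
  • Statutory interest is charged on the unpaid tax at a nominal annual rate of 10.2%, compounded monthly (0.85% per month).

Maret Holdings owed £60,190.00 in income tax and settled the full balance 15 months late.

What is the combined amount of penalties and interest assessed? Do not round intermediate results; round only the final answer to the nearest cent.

£19,433.72

Late-payment penalty: 15 × 1.25% × £60,190.00 = £11,285.63…
Interest: £60,190.00 × ((1 + 0.0085)^15 − 1) = £60,190.00 × 0.1353729… = £8,148.0971…
Penalties + interest = £11,285.6250 + £8,148.0971… = £19,433.72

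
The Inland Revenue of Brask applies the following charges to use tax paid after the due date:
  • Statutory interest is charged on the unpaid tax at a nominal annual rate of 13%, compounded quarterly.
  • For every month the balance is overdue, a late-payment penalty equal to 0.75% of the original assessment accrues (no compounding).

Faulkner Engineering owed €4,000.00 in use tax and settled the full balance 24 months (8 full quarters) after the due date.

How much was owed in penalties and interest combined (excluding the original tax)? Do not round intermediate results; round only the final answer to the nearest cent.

Late-payment penalty = 0.75% × €4,000.00 × 24 mo = €720.00
Interest (13%/yr ÷ 4 = 3.25%/quarter): €4,000.00 × ((1 + 0.0325)^8 − 1) = €1,166.3101…
Penalties + interest = €720.0000 + €1,166.3101… = €1,886.31

€1,886.31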